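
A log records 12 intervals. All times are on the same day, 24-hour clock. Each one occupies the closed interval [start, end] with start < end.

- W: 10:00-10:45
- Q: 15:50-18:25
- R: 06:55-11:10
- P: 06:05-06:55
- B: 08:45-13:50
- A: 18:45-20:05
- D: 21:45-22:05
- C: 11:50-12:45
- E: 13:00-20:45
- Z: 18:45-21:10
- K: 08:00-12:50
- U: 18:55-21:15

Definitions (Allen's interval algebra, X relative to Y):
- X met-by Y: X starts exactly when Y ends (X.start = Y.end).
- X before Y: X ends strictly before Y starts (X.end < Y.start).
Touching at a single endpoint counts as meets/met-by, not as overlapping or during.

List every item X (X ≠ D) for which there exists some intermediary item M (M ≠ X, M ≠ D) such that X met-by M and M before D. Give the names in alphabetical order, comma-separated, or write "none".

R

Target D = [21:45, 22:05].
Intermediaries M with M before D: A, B, C, E, K, P, Q, R, U, W, Z.
Via A — items with X met-by A: none.
Via B — items with X met-by B: none.
Via C — items with X met-by C: none.
Via E — items with X met-by E: none.
Via K — items with X met-by K: none.
Via P — items with X met-by P: R.
Via Q — items with X met-by Q: none.
Via R — items with X met-by R: none.
Via U — items with X met-by U: none.
Via W — items with X met-by W: none.
Via Z — items with X met-by Z: none.
Union: R.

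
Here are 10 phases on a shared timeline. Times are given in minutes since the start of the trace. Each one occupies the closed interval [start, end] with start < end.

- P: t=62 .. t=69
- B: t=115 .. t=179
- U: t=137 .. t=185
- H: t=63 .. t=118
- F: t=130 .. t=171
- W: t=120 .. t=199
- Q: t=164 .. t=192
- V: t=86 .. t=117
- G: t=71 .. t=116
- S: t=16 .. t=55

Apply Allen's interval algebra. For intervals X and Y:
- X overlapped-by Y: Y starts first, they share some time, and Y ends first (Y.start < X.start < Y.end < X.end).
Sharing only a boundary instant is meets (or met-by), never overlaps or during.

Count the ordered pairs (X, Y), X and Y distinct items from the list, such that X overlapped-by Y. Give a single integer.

11

Checking all 90 ordered pairs for relation 'overlapped-by'; matching pairs in alphabetical order:
(B, G): B overlapped-by G ✓
(B, H): B overlapped-by H ✓
(B, V): B overlapped-by V ✓
(H, P): H overlapped-by P ✓
(Q, B): Q overlapped-by B ✓
(Q, F): Q overlapped-by F ✓
(Q, U): Q overlapped-by U ✓
(U, B): U overlapped-by B ✓
(U, F): U overlapped-by F ✓
(V, G): V overlapped-by G ✓
(W, B): W overlapped-by B ✓
Count: 11.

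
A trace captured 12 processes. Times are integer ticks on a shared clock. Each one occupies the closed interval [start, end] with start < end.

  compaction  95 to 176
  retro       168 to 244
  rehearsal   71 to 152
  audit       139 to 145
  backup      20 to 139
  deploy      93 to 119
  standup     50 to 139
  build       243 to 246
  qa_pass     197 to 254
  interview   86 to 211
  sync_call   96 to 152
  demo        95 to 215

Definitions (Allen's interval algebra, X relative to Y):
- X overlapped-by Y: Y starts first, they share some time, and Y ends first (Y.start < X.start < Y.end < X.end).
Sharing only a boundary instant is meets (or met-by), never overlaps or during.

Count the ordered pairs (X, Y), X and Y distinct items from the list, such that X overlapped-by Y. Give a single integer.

24

Checking all 132 ordered pairs for relation 'overlapped-by'; matching pairs in alphabetical order:
(build, retro): build overlapped-by retro ✓
(compaction, backup): compaction overlapped-by backup ✓
(compaction, deploy): compaction overlapped-by deploy ✓
(compaction, rehearsal): compaction overlapped-by rehearsal ✓
(compaction, standup): compaction overlapped-by standup ✓
(demo, backup): demo overlapped-by backup ✓
(demo, deploy): demo overlapped-by deploy ✓
(demo, interview): demo overlapped-by interview ✓
(demo, rehearsal): demo overlapped-by rehearsal ✓
(demo, standup): demo overlapped-by standup ✓
(interview, backup): interview overlapped-by backup ✓
(interview, rehearsal): interview overlapped-by rehearsal ✓
(interview, standup): interview overlapped-by standup ✓
(qa_pass, demo): qa_pass overlapped-by demo ✓
(qa_pass, interview): qa_pass overlapped-by interview ✓
(qa_pass, retro): qa_pass overlapped-by retro ✓
(rehearsal, backup): rehearsal overlapped-by backup ✓
(rehearsal, standup): rehearsal overlapped-by standup ✓
(retro, compaction): retro overlapped-by compaction ✓
(retro, demo): retro overlapped-by demo ✓
(retro, interview): retro overlapped-by interview ✓
(sync_call, backup): sync_call overlapped-by backup ✓
(sync_call, deploy): sync_call overlapped-by deploy ✓
(sync_call, standup): sync_call overlapped-by standup ✓
Count: 24.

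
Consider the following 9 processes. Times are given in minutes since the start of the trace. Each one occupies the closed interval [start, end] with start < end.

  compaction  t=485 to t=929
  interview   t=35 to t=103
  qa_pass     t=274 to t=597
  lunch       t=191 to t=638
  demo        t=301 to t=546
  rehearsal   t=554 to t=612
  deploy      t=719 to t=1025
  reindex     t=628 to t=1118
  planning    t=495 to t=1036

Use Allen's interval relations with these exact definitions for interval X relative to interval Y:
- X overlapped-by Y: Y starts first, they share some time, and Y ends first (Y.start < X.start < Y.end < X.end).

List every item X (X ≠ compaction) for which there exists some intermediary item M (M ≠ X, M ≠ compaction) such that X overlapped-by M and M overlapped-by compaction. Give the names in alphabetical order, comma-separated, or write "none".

reindex

Target compaction = [t=485, t=929].
Intermediaries M with M overlapped-by compaction: deploy, planning, reindex.
Via deploy — items with X overlapped-by deploy: none.
Via planning — items with X overlapped-by planning: reindex.
Via reindex — items with X overlapped-by reindex: none.
Union: reindex.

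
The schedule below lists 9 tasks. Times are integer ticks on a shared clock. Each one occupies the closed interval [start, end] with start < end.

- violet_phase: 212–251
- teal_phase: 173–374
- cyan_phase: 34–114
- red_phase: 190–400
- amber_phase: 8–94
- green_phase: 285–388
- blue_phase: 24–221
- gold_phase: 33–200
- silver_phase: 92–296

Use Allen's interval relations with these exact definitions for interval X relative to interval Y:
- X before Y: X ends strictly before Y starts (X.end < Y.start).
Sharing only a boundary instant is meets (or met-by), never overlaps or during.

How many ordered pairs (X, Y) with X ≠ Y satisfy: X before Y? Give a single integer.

Checking all 72 ordered pairs for relation 'before'; matching pairs in alphabetical order:
(amber_phase, green_phase): amber_phase before green_phase ✓
(amber_phase, red_phase): amber_phase before red_phase ✓
(amber_phase, teal_phase): amber_phase before teal_phase ✓
(amber_phase, violet_phase): amber_phase before violet_phase ✓
(blue_phase, green_phase): blue_phase before green_phase ✓
(cyan_phase, green_phase): cyan_phase before green_phase ✓
(cyan_phase, red_phase): cyan_phase before red_phase ✓
(cyan_phase, teal_phase): cyan_phase before teal_phase ✓
(cyan_phase, violet_phase): cyan_phase before violet_phase ✓
(gold_phase, green_phase): gold_phase before green_phase ✓
(gold_phase, violet_phase): gold_phase before violet_phase ✓
(violet_phase, green_phase): violet_phase before green_phase ✓
Count: 12.

12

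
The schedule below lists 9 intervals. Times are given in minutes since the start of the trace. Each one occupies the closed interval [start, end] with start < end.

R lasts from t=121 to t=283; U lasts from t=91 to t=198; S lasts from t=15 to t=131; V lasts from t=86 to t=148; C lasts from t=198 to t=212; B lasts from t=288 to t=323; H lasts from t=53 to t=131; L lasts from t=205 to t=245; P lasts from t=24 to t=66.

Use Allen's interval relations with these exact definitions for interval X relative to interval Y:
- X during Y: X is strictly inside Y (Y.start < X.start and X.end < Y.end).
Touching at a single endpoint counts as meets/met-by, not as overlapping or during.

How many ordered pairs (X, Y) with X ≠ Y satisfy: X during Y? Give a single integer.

3

Checking all 72 ordered pairs for relation 'during'; matching pairs in alphabetical order:
(C, R): C during R ✓
(L, R): L during R ✓
(P, S): P during S ✓
Count: 3.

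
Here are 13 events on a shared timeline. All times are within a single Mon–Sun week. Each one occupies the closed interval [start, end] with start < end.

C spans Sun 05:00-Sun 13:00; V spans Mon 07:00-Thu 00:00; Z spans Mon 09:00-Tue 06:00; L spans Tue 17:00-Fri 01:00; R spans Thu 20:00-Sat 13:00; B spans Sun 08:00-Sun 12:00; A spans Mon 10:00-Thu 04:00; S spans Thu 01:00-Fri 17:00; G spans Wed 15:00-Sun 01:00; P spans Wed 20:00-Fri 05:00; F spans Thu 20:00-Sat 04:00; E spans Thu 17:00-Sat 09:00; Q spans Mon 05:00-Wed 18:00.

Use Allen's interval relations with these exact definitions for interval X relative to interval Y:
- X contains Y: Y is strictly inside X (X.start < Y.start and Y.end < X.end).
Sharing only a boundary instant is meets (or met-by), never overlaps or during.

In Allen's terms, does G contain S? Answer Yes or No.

G = [Wed 15:00, Sun 01:00], S = [Thu 01:00, Fri 17:00].
Actual relation of G to S: contains.
Asked whether 'contains' holds → Yes.

Yes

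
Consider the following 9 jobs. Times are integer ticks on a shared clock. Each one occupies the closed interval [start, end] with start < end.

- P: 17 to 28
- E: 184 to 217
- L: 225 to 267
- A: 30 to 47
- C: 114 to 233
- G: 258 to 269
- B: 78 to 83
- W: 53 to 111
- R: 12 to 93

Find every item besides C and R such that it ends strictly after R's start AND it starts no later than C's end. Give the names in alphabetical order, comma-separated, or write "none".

A, B, E, L, P, W

Conditions: its end is strictly after R's start (X.end > 12) AND its start is no later than C's end (X.start <= 233).
A: end 47 > 12? ✓; start 30 <= 233? ✓ → yes.
B: end 83 > 12? ✓; start 78 <= 233? ✓ → yes.
E: end 217 > 12? ✓; start 184 <= 233? ✓ → yes.
G: end 269 > 12? ✓; start 258 <= 233? ✗ → no.
L: end 267 > 12? ✓; start 225 <= 233? ✓ → yes.
P: end 28 > 12? ✓; start 17 <= 233? ✓ → yes.
W: end 111 > 12? ✓; start 53 <= 233? ✓ → yes.
Result: A, B, E, L, P, W.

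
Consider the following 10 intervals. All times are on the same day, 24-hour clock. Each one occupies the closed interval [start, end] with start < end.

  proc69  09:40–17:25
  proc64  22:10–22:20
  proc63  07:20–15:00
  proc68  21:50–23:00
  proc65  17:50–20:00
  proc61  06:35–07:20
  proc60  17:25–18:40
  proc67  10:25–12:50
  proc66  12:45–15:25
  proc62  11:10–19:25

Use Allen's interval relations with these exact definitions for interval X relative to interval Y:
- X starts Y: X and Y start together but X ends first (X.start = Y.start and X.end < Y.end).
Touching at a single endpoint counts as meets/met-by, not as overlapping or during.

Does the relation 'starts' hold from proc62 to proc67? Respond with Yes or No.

proc62 = [11:10, 19:25], proc67 = [10:25, 12:50].
Actual relation of proc62 to proc67: overlapped-by.
Asked whether 'starts' holds → No.

No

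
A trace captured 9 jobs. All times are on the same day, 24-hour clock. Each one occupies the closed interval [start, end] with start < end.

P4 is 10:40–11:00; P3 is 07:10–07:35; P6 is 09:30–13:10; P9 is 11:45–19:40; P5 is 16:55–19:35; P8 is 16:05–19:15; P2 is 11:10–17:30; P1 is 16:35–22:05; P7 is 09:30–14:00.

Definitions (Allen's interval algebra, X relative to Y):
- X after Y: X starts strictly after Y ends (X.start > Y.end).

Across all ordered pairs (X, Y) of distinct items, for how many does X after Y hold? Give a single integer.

Checking all 72 ordered pairs for relation 'after'; matching pairs in alphabetical order:
(P1, P3): P1 after P3 ✓
(P1, P4): P1 after P4 ✓
(P1, P6): P1 after P6 ✓
(P1, P7): P1 after P7 ✓
(P2, P3): P2 after P3 ✓
(P2, P4): P2 after P4 ✓
(P4, P3): P4 after P3 ✓
(P5, P3): P5 after P3 ✓
(P5, P4): P5 after P4 ✓
(P5, P6): P5 after P6 ✓
(P5, P7): P5 after P7 ✓
(P6, P3): P6 after P3 ✓
(P7, P3): P7 after P3 ✓
(P8, P3): P8 after P3 ✓
(P8, P4): P8 after P4 ✓
(P8, P6): P8 after P6 ✓
(P8, P7): P8 after P7 ✓
(P9, P3): P9 after P3 ✓
(P9, P4): P9 after P4 ✓
Count: 19.

19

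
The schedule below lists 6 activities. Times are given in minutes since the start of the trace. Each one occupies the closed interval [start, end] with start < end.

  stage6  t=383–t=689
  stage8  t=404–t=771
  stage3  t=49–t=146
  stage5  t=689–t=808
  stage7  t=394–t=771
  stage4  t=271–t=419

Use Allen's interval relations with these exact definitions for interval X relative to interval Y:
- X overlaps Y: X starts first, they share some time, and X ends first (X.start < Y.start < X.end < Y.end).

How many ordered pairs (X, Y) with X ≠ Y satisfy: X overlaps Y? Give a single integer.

7

Checking all 30 ordered pairs for relation 'overlaps'; matching pairs in alphabetical order:
(stage4, stage6): stage4 overlaps stage6 ✓
(stage4, stage7): stage4 overlaps stage7 ✓
(stage4, stage8): stage4 overlaps stage8 ✓
(stage6, stage7): stage6 overlaps stage7 ✓
(stage6, stage8): stage6 overlaps stage8 ✓
(stage7, stage5): stage7 overlaps stage5 ✓
(stage8, stage5): stage8 overlaps stage5 ✓
Count: 7.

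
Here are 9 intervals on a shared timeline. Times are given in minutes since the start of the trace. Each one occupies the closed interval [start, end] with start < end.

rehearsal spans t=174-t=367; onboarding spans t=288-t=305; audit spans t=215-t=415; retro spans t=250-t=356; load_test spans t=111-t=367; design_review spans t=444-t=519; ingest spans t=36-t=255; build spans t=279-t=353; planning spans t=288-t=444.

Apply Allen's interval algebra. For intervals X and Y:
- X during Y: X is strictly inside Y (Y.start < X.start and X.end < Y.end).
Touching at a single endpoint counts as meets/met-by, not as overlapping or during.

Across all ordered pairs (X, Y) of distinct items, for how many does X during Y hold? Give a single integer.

12

Checking all 72 ordered pairs for relation 'during'; matching pairs in alphabetical order:
(build, audit): build during audit ✓
(build, load_test): build during load_test ✓
(build, rehearsal): build during rehearsal ✓
(build, retro): build during retro ✓
(onboarding, audit): onboarding during audit ✓
(onboarding, build): onboarding during build ✓
(onboarding, load_test): onboarding during load_test ✓
(onboarding, rehearsal): onboarding during rehearsal ✓
(onboarding, retro): onboarding during retro ✓
(retro, audit): retro during audit ✓
(retro, load_test): retro during load_test ✓
(retro, rehearsal): retro during rehearsal ✓
Count: 12.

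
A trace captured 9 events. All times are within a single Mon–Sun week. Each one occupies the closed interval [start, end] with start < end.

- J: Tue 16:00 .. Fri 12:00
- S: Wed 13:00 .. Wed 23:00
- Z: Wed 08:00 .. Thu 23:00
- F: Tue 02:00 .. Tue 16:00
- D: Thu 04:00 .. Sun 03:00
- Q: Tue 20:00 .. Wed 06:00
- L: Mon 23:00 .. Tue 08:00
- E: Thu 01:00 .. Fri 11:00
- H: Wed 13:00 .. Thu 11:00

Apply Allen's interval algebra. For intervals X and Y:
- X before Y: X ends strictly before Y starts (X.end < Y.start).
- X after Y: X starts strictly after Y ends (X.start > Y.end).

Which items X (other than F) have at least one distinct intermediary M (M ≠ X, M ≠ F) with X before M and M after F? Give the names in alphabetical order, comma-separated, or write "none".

Target F = [Tue 02:00, Tue 16:00].
Intermediaries M with M after F: D, E, H, Q, S, Z.
Via D — items with X before D: L, Q, S.
Via E — items with X before E: L, Q, S.
Via H — items with X before H: L, Q.
Via Q — items with X before Q: L.
Via S — items with X before S: L, Q.
Via Z — items with X before Z: L, Q.
Union: L, Q, S.

L, Q, S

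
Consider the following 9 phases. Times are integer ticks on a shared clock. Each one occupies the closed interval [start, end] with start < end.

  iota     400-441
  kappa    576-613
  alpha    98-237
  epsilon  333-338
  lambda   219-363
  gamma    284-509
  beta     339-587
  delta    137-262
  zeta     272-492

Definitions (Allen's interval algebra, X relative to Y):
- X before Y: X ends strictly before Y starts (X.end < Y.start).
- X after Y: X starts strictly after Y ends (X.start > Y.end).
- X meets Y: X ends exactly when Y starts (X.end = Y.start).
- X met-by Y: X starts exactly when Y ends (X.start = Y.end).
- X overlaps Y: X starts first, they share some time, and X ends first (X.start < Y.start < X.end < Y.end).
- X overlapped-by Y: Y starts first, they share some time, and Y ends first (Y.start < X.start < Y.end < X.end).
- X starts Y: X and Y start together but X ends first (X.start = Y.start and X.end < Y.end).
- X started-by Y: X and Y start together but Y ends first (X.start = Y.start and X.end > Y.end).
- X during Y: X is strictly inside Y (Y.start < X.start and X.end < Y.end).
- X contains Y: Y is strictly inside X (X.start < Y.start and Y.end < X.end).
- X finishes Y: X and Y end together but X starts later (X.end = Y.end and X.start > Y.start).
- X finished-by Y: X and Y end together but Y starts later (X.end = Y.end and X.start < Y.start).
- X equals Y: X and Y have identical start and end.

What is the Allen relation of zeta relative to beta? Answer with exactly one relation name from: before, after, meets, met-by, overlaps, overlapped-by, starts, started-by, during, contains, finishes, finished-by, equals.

zeta = [272, 492]; beta = [339, 587].
Compare endpoints: zeta.start < beta.start, zeta.start < beta.end, zeta.end > beta.start, zeta.end < beta.end.
That pattern is 'overlaps'.

overlaps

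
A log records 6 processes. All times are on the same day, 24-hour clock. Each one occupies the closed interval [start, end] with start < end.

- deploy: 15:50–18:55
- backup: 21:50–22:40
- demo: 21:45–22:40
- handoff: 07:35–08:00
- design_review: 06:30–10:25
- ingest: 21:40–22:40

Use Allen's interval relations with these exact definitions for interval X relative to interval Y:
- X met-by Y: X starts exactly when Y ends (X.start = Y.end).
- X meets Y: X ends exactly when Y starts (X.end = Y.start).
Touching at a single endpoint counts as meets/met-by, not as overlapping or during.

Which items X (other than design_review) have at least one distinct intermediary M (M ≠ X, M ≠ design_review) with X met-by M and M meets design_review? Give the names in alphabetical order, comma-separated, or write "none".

Target design_review = [06:30, 10:25].
Intermediaries M with M meets design_review: none.
Union: none.

none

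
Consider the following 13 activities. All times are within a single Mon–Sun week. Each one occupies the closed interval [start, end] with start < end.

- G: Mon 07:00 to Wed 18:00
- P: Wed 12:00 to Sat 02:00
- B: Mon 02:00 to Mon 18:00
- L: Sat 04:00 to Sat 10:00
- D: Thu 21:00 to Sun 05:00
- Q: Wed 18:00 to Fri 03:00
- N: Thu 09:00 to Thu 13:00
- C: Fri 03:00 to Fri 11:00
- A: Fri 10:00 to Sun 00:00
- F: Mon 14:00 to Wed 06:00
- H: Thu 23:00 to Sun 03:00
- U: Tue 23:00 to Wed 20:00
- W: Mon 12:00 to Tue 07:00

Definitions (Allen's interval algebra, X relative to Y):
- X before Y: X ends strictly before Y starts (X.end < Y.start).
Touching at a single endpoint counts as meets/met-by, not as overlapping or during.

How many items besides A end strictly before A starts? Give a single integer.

Target A = [Fri 10:00, Sun 00:00].
B [Mon 02:00, Mon 18:00] → before → counts.
C [Fri 03:00, Fri 11:00] → overlaps → no.
D [Thu 21:00, Sun 05:00] → contains → no.
F [Mon 14:00, Wed 06:00] → before → counts.
G [Mon 07:00, Wed 18:00] → before → counts.
H [Thu 23:00, Sun 03:00] → contains → no.
L [Sat 04:00, Sat 10:00] → during → no.
N [Thu 09:00, Thu 13:00] → before → counts.
P [Wed 12:00, Sat 02:00] → overlaps → no.
Q [Wed 18:00, Fri 03:00] → before → counts.
U [Tue 23:00, Wed 20:00] → before → counts.
W [Mon 12:00, Tue 07:00] → before → counts.
Total: 7.

7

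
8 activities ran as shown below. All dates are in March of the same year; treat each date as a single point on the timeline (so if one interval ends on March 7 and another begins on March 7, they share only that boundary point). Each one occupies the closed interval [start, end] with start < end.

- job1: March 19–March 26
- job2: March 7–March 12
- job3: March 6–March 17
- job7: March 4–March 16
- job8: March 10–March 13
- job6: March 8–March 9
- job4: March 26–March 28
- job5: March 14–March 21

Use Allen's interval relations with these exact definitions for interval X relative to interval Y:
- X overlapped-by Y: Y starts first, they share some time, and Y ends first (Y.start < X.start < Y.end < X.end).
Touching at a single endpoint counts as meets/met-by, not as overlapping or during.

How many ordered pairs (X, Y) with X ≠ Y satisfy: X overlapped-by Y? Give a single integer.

5

Checking all 56 ordered pairs for relation 'overlapped-by'; matching pairs in alphabetical order:
(job1, job5): job1 overlapped-by job5 ✓
(job3, job7): job3 overlapped-by job7 ✓
(job5, job3): job5 overlapped-by job3 ✓
(job5, job7): job5 overlapped-by job7 ✓
(job8, job2): job8 overlapped-by job2 ✓
Count: 5.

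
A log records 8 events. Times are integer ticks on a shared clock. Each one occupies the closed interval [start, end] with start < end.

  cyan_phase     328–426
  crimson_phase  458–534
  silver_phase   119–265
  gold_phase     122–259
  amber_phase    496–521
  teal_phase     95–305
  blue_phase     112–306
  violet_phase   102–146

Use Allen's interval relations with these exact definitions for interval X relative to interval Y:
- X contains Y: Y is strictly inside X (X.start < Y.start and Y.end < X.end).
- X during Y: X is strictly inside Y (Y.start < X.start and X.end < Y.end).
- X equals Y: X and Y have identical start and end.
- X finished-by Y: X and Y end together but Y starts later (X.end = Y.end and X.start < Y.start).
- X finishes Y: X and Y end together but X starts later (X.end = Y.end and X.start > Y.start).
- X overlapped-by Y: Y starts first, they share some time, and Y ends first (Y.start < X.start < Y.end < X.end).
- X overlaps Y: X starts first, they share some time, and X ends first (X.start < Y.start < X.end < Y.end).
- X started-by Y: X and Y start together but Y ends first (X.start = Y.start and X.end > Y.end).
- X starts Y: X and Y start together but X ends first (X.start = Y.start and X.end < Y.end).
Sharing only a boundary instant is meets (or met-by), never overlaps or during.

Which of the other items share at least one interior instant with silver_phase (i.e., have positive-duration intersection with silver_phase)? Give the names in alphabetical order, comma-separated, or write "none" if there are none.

blue_phase, gold_phase, teal_phase, violet_phase

Target silver_phase = [119, 265].
amber_phase [496, 521] → after → no.
blue_phase [112, 306] → contains → yes.
crimson_phase [458, 534] → after → no.
cyan_phase [328, 426] → after → no.
gold_phase [122, 259] → during → yes.
teal_phase [95, 305] → contains → yes.
violet_phase [102, 146] → overlaps → yes.
Result: blue_phase, gold_phase, teal_phase, violet_phase.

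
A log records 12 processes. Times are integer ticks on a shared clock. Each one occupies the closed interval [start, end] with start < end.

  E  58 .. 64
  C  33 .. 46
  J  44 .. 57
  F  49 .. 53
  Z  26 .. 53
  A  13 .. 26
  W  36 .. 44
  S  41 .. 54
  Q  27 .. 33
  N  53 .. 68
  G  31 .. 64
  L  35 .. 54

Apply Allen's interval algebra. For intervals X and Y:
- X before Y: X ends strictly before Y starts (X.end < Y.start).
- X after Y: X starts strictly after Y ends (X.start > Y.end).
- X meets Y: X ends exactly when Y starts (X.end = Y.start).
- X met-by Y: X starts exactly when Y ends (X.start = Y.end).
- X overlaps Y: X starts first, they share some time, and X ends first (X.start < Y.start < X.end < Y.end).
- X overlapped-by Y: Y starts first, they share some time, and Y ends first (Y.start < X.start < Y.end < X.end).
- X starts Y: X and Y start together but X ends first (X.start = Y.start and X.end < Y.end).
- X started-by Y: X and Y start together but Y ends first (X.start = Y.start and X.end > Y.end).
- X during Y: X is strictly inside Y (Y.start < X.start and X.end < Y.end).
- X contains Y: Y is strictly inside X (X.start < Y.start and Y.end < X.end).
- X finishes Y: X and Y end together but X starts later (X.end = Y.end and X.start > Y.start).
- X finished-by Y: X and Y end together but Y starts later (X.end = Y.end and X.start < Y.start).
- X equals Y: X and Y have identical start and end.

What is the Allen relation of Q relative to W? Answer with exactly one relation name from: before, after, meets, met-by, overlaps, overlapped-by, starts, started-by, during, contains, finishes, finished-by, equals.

Q = [27, 33]; W = [36, 44].
Compare endpoints: Q.start < W.start, Q.start < W.end, Q.end < W.start, Q.end < W.end.
That pattern is 'before'.

before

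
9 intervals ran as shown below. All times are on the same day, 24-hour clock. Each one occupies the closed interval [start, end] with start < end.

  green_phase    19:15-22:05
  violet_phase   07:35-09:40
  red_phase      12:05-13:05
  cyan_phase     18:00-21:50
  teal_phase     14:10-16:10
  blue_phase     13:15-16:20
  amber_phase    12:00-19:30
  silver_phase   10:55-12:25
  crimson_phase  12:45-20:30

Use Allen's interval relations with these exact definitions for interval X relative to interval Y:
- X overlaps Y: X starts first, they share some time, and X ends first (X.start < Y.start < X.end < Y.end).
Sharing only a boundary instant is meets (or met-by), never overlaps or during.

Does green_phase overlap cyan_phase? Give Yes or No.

No

green_phase = [19:15, 22:05], cyan_phase = [18:00, 21:50].
Actual relation of green_phase to cyan_phase: overlapped-by.
Asked whether 'overlaps' holds → No.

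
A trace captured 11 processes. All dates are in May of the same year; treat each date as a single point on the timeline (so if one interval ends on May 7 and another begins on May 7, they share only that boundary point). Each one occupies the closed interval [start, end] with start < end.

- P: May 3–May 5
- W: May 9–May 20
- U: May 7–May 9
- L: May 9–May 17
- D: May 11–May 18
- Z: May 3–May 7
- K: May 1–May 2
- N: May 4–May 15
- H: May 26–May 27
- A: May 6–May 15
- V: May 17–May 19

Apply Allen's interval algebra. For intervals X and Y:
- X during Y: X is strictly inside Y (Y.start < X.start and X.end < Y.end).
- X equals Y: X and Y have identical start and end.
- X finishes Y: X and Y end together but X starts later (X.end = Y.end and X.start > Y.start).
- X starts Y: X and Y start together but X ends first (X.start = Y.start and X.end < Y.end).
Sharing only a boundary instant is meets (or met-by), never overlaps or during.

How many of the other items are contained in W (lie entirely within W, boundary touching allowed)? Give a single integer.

Target W = [May 9, May 20].
A [May 6, May 15] → overlaps → no.
D [May 11, May 18] → during → counts.
H [May 26, May 27] → after → no.
K [May 1, May 2] → before → no.
L [May 9, May 17] → starts → counts.
N [May 4, May 15] → overlaps → no.
P [May 3, May 5] → before → no.
U [May 7, May 9] → meets → no.
V [May 17, May 19] → during → counts.
Z [May 3, May 7] → before → no.
Total: 3.

3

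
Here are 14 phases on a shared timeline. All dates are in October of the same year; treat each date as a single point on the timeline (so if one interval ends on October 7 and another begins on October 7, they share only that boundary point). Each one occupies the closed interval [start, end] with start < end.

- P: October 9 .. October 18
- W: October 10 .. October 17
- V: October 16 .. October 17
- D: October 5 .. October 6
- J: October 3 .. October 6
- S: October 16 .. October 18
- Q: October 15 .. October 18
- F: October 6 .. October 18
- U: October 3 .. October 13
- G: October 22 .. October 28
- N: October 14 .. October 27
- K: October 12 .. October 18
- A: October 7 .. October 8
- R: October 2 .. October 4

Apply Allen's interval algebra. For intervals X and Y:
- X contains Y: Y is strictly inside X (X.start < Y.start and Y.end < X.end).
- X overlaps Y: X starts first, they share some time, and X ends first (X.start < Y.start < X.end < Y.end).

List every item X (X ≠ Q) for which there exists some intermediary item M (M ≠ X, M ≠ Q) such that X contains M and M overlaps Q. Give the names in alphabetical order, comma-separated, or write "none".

Target Q = [October 15, October 18].
Intermediaries M with M overlaps Q: W.
Via W — items with X contains W: F, P.
Union: F, P.

F, P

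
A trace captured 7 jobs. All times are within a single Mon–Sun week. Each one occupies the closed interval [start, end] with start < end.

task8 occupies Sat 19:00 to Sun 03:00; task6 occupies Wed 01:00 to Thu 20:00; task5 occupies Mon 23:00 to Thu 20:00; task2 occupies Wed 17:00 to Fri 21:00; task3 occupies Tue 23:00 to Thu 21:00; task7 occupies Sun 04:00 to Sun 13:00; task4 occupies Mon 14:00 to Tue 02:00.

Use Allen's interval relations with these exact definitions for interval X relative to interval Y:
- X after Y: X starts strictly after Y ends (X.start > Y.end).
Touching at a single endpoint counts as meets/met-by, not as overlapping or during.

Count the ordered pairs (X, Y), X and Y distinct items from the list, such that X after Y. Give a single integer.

Checking all 42 ordered pairs for relation 'after'; matching pairs in alphabetical order:
(task2, task4): task2 after task4 ✓
(task3, task4): task3 after task4 ✓
(task6, task4): task6 after task4 ✓
(task7, task2): task7 after task2 ✓
(task7, task3): task7 after task3 ✓
(task7, task4): task7 after task4 ✓
(task7, task5): task7 after task5 ✓
(task7, task6): task7 after task6 ✓
(task7, task8): task7 after task8 ✓
(task8, task2): task8 after task2 ✓
(task8, task3): task8 after task3 ✓
(task8, task4): task8 after task4 ✓
(task8, task5): task8 after task5 ✓
(task8, task6): task8 after task6 ✓
Count: 14.

14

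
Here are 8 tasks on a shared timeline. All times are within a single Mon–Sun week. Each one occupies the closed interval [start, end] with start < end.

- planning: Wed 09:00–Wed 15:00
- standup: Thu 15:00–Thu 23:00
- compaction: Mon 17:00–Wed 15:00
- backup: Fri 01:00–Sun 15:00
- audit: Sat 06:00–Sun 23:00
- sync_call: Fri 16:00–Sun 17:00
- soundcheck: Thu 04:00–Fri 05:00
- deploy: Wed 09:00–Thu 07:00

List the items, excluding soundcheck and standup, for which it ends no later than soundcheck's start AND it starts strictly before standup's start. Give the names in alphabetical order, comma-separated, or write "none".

compaction, planning

Conditions: its end is no later than soundcheck's start (X.end <= Thu 04:00) AND its start is strictly before standup's start (X.start < Thu 15:00).
audit: end Sun 23:00 <= Thu 04:00? ✗; start Sat 06:00 < Thu 15:00? ✗ → no.
backup: end Sun 15:00 <= Thu 04:00? ✗; start Fri 01:00 < Thu 15:00? ✗ → no.
compaction: end Wed 15:00 <= Thu 04:00? ✓; start Mon 17:00 < Thu 15:00? ✓ → yes.
deploy: end Thu 07:00 <= Thu 04:00? ✗; start Wed 09:00 < Thu 15:00? ✓ → no.
planning: end Wed 15:00 <= Thu 04:00? ✓; start Wed 09:00 < Thu 15:00? ✓ → yes.
sync_call: end Sun 17:00 <= Thu 04:00? ✗; start Fri 16:00 < Thu 15:00? ✗ → no.
Result: compaction, planning.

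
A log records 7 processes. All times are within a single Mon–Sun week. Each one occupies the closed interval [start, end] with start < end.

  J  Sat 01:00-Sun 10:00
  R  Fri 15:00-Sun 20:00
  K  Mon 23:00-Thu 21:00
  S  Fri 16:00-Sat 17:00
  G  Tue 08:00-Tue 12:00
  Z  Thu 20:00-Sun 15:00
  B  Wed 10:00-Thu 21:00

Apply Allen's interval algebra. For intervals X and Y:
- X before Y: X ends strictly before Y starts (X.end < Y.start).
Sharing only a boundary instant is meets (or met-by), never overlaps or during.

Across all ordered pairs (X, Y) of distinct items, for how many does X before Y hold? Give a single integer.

Checking all 42 ordered pairs for relation 'before'; matching pairs in alphabetical order:
(B, J): B before J ✓
(B, R): B before R ✓
(B, S): B before S ✓
(G, B): G before B ✓
(G, J): G before J ✓
(G, R): G before R ✓
(G, S): G before S ✓
(G, Z): G before Z ✓
(K, J): K before J ✓
(K, R): K before R ✓
(K, S): K before S ✓
Count: 11.

11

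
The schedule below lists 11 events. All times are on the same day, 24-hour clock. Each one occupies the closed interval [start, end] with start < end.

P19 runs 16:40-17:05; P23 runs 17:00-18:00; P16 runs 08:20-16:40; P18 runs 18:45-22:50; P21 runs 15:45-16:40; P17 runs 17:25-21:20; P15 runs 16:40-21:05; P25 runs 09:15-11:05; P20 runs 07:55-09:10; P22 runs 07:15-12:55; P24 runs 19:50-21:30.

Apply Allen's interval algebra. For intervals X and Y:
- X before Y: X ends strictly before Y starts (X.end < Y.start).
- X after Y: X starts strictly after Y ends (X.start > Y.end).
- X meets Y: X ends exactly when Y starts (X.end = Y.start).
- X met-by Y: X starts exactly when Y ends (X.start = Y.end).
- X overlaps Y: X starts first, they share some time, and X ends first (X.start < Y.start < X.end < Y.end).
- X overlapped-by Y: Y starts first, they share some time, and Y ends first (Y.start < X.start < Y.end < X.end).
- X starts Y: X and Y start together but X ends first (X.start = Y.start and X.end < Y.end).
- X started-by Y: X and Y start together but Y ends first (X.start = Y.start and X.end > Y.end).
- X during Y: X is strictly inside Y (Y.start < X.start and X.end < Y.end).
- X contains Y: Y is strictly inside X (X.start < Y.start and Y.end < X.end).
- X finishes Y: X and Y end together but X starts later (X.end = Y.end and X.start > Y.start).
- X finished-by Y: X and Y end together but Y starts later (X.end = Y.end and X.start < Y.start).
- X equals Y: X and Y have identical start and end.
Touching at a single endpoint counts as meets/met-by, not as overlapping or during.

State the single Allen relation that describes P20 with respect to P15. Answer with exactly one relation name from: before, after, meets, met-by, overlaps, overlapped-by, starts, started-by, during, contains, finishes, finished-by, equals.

P20 = [07:55, 09:10]; P15 = [16:40, 21:05].
Compare endpoints: P20.start < P15.start, P20.start < P15.end, P20.end < P15.start, P20.end < P15.end.
That pattern is 'before'.

before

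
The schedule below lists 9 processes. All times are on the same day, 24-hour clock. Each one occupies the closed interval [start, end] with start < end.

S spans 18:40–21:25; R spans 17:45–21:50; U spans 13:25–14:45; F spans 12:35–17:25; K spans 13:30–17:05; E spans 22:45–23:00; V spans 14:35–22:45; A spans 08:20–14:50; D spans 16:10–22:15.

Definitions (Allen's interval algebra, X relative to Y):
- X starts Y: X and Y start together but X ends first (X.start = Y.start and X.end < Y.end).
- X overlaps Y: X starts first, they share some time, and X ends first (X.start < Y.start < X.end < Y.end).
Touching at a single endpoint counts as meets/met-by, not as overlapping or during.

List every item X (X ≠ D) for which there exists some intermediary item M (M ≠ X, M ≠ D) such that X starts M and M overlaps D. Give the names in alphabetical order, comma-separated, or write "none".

Target D = [16:10, 22:15].
Intermediaries M with M overlaps D: F, K.
Via F — items with X starts F: none.
Via K — items with X starts K: none.
Union: none.

none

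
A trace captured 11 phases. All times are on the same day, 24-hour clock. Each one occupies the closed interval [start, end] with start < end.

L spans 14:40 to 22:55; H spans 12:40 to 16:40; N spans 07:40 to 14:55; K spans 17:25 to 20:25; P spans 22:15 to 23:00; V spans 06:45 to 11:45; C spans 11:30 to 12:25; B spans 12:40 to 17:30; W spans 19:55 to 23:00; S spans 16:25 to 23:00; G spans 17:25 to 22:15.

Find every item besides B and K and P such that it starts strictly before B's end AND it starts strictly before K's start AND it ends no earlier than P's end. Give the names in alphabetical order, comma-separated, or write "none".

S

Conditions: its start is strictly before B's end (X.start < 17:30) AND its start is strictly before K's start (X.start < 17:25) AND its end is no earlier than P's end (X.end >= 23:00).
C: start 11:30 < 17:30? ✓; start 11:30 < 17:25? ✓; end 12:25 >= 23:00? ✗ → no.
G: start 17:25 < 17:30? ✓; start 17:25 < 17:25? ✗; end 22:15 >= 23:00? ✗ → no.
H: start 12:40 < 17:30? ✓; start 12:40 < 17:25? ✓; end 16:40 >= 23:00? ✗ → no.
L: start 14:40 < 17:30? ✓; start 14:40 < 17:25? ✓; end 22:55 >= 23:00? ✗ → no.
N: start 07:40 < 17:30? ✓; start 07:40 < 17:25? ✓; end 14:55 >= 23:00? ✗ → no.
S: start 16:25 < 17:30? ✓; start 16:25 < 17:25? ✓; end 23:00 >= 23:00? ✓ → yes.
V: start 06:45 < 17:30? ✓; start 06:45 < 17:25? ✓; end 11:45 >= 23:00? ✗ → no.
W: start 19:55 < 17:30? ✗; start 19:55 < 17:25? ✗; end 23:00 >= 23:00? ✓ → no.
Result: S.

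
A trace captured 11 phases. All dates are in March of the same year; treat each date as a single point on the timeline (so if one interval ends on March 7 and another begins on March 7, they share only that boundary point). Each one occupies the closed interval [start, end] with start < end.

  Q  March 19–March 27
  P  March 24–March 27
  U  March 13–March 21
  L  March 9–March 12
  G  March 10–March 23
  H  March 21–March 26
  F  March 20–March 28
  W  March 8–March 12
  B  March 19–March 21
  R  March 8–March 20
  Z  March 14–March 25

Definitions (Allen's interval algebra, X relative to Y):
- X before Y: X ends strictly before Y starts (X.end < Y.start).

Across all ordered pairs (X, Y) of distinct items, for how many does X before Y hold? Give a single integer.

19

Checking all 110 ordered pairs for relation 'before'; matching pairs in alphabetical order:
(B, P): B before P ✓
(G, P): G before P ✓
(L, B): L before B ✓
(L, F): L before F ✓
(L, H): L before H ✓
(L, P): L before P ✓
(L, Q): L before Q ✓
(L, U): L before U ✓
(L, Z): L before Z ✓
(R, H): R before H ✓
(R, P): R before P ✓
(U, P): U before P ✓
(W, B): W before B ✓
(W, F): W before F ✓
(W, H): W before H ✓
(W, P): W before P ✓
(W, Q): W before Q ✓
(W, U): W before U ✓
(W, Z): W before Z ✓
Count: 19.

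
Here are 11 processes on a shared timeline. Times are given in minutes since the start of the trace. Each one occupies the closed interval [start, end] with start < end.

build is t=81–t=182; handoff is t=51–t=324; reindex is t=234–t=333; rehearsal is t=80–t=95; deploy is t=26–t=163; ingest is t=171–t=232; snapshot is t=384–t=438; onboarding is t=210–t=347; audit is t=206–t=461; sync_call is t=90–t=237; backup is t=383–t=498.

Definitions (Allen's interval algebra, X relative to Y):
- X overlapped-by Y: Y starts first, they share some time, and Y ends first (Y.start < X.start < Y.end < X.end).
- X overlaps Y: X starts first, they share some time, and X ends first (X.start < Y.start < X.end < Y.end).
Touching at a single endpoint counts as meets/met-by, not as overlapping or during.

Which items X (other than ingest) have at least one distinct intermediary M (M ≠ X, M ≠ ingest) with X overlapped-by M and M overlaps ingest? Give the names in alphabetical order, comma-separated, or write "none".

sync_call

Target ingest = [t=171, t=232].
Intermediaries M with M overlaps ingest: build.
Via build — items with X overlapped-by build: sync_call.
Union: sync_call.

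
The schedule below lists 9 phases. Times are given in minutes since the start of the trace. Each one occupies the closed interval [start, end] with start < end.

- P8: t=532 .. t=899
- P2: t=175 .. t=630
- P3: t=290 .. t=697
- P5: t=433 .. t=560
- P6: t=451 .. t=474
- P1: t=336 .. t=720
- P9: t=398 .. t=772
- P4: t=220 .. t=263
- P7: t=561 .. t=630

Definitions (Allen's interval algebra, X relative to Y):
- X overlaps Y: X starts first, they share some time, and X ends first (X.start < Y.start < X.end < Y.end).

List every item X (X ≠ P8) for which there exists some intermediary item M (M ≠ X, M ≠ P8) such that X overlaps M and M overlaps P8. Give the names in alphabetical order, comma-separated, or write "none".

P1, P2, P3

Target P8 = [t=532, t=899].
Intermediaries M with M overlaps P8: P1, P2, P3, P5, P9.
Via P1 — items with X overlaps P1: P2, P3.
Via P2 — items with X overlaps P2: none.
Via P3 — items with X overlaps P3: P2.
Via P5 — items with X overlaps P5: none.
Via P9 — items with X overlaps P9: P1, P2, P3.
Union: P1, P2, P3.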